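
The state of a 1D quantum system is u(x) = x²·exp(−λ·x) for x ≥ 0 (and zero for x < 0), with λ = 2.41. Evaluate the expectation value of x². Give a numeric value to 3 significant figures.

1.29

⟨x²⟩ = ∫ x²·|u|² dx / ∫|u|² dx (integrals over the domain).
Every integrand reduces to terms xʲ·e^(−2λx) on [0, ∞); use ∫₀^∞ xʲ·e^(−2λx) dx = j!/(2λ)^(j+1).
State is unnormalized: ∫|u|² dx = 0.0092252, and ∫u*·x²·u dx = 0.011913, so ⟨x²⟩ = 0.011913 / 0.0092252.
⟨x²⟩ = 1.2913.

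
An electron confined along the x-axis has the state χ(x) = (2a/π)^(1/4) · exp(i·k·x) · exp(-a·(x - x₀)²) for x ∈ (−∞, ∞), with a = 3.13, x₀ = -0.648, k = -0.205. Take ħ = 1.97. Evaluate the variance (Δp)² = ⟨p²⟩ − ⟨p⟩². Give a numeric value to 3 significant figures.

Compute ⟨p⟩ and ⟨p²⟩ separately; (Δp)² = ⟨p²⟩ − ⟨p⟩².
Gaussian moments (u = x − x₀): ∫u^(2j)·e^(−2au²) du = (2j−1)!!/(4a)^j · √(π/(2a)), odd powers integrate to 0; here √(π/(2a)) = 0.70842. Derivatives: χ′ = (ik − 2au)·χ, χ″ = ((ik − 2au)² − 2a)·χ; the odd-in-u pieces drop out.
⟨p⟩ = -0.40385 and ⟨p²⟩ = 12.310.
(Δp)² = 12.310 − (-0.40385)² = 12.147.

12.1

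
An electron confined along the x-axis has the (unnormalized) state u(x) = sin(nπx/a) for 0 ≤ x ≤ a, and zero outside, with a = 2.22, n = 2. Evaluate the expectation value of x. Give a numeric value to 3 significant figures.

1.11

⟨x⟩ = ∫ x·|u|² dx / ∫|u|² dx (integrals over the domain).
With sin²θ = (1 − cos2θ)/2 on 0 ≤ x ≤ a: ∫sin²(nπx/a) dx = a/2, ∫x·sin²(nπx/a) dx = a²/4, ∫x²·sin²(nπx/a) dx = a³·(1/6 − 1/(4n²π²)); higher powers xᵏ the same way, integrating xᵏ·cos(2nπx/a) by parts.
State is unnormalized: ∫|u|² dx = 1.1100, and ∫u*·x·u dx = 1.2321, so ⟨x⟩ = 1.2321 / 1.1100.
⟨x⟩ = 1.1100.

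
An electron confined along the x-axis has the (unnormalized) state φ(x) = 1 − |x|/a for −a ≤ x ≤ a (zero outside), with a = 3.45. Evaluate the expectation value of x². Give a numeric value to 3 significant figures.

⟨x²⟩ = ∫ x²·|φ|² dx / ∫|φ|² dx (integrals over the domain).
φ is even, so ∫ over [−a, a] = 2∫₀ᵃ with φ = 1 − x/a there: ∫₀ᵃ (1 − x/a)² dx = a/3, ∫₀ᵃ x²(1 − x/a)² dx = a³/30, ∫₀ᵃ x⁴(1 − x/a)² dx = a⁵/105.
State is unnormalized: ∫|φ|² dx = 2.3000, and ∫φ*·x²·φ dx = 2.7376, so ⟨x²⟩ = 2.7376 / 2.3000.
⟨x²⟩ = 1.1903.

1.19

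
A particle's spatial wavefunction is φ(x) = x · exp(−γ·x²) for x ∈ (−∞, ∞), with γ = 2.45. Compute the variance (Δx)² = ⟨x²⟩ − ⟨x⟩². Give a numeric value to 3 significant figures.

Compute ⟨x⟩ and ⟨x²⟩ separately, then (Δx)² = ⟨x²⟩ − ⟨x⟩².
Expand each integrand as polynomial × e^(−2γx²) and use ∫x^(2j)·e^(−2γx²) dx = (2j−1)!!/(4γ)^j · √(π/(2γ)), odd powers → 0; here √(π/(2γ)) = 0.80071.
Normalization: ∫|φ|² dx = 0.081705.
⟨x⟩ = 0.0000 and ⟨x²⟩ = 0.30612.
(Δx)² = 0.30612 − (0.0000)² = 0.30612.

0.306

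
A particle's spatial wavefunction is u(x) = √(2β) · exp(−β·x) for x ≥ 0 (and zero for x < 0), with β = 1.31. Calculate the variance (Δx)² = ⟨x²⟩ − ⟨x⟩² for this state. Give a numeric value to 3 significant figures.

0.146

Compute ⟨x⟩ and ⟨x²⟩ separately, then (Δx)² = ⟨x²⟩ − ⟨x⟩².
Every integrand reduces to terms xʲ·e^(−2βx) on [0, ∞); use ∫₀^∞ xʲ·e^(−2βx) dx = j!/(2β)^(j+1).
⟨x⟩ = 0.38168 and ⟨x²⟩ = 0.29136.
(Δx)² = 0.29136 − (0.38168)² = 0.14568.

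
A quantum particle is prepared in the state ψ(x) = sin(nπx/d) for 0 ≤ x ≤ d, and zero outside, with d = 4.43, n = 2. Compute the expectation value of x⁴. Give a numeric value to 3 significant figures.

⟨x⁴⟩ = ∫ x⁴·|ψ|² dx / ∫|ψ|² dx (integrals over the domain).
With sin²θ = (1 − cos2θ)/2 on 0 ≤ x ≤ d: ∫sin²(nπx/d) dx = d/2, ∫x·sin²(nπx/d) dx = d²/4, ∫x²·sin²(nπx/d) dx = d³·(1/6 − 1/(4n²π²)); higher powers xᵏ the same way, integrating xᵏ·cos(2nπx/d) by parts.
State is unnormalized: ∫|ψ|² dx = 2.2150, and ∫ψ*·x⁴·ψ dx = 149.83, so ⟨x⁴⟩ = 149.83 / 2.2150.
⟨x⁴⟩ = 67.642.

67.6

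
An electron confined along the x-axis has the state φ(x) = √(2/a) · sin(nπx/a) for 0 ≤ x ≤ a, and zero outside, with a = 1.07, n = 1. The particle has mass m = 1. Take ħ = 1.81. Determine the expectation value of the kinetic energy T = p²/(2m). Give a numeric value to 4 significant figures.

14.12

T = −(ħ²/2m) d²/dx², so ⟨T⟩ = −(ħ²/2m) ∫ φ*·φ'' dx; with m = 1.
d/dx sin(nπx/a) = (nπ/a)·cos(nπx/a) and d²/dx² sin(nπx/a) = −(nπ/a)²·sin(nπx/a); on 0 ≤ x ≤ a, ∫sin²(nπx/a) dx = a/2 and ∫sin(nπx/a)·cos(nπx/a) dx = 0.
⟨T⟩ = 14.121.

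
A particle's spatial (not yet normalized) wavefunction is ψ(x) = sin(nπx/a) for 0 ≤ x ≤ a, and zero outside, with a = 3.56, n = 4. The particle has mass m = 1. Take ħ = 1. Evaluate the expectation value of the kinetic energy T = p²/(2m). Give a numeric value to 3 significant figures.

6.23

T = −(ħ²/2m) d²/dx², so ⟨T⟩ = −(ħ²/2m) ∫ ψ*·ψ'' dx / ∫|ψ|² dx; with m = 1.
d/dx sin(nπx/a) = (nπ/a)·cos(nπx/a) and d²/dx² sin(nπx/a) = −(nπ/a)²·sin(nπx/a); on 0 ≤ x ≤ a, ∫sin²(nπx/a) dx = a/2 and ∫sin(nπx/a)·cos(nπx/a) dx = 0.
State is unnormalized: ∫|ψ|² dx = 1.7800, and ∫ψ*·(−ħ²/2m · ψ'') dx = 11.089, so ⟨T⟩ = 11.089 / 1.7800.
⟨T⟩ = 6.2300.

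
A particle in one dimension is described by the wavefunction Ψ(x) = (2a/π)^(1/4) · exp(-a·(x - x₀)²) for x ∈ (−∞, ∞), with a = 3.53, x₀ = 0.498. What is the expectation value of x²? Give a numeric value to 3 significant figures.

⟨x²⟩ = ∫ x²·|Ψ|² dx (integrals over the domain).
Gaussian moments (u = x − x₀): ∫u^(2j)·e^(−2au²) du = (2j−1)!!/(4a)^j · √(π/(2a)), odd powers integrate to 0; here √(π/(2a)) = 0.66707.
⟨x²⟩ = 0.31883.

0.319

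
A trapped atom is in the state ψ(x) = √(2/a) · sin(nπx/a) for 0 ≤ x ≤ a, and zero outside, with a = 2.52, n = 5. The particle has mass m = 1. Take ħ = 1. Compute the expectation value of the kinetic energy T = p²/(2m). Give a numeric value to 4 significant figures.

T = −(ħ²/2m) d²/dx², so ⟨T⟩ = −(ħ²/2m) ∫ ψ*·ψ'' dx; with m = 1.
d/dx sin(nπx/a) = (nπ/a)·cos(nπx/a) and d²/dx² sin(nπx/a) = −(nπ/a)²·sin(nπx/a); on 0 ≤ x ≤ a, ∫sin²(nπx/a) dx = a/2 and ∫sin(nπx/a)·cos(nπx/a) dx = 0.
⟨T⟩ = 19.427.

19.43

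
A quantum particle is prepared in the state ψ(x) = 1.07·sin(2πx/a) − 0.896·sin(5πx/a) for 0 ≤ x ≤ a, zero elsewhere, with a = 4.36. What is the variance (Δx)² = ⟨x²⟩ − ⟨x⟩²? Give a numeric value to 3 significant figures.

Compute ⟨x⟩ and ⟨x²⟩ separately, then (Δx)² = ⟨x²⟩ − ⟨x⟩².
On 0 ≤ x ≤ a (j ≠ l): ∫sin²(jπx/a) dx = a/2, ∫sin(jπx/a)·sin(lπx/a) dx = 0; diagonal moments ∫x·sin²(jπx/a) dx = a²/4, ∫x²·sin²(jπx/a) dx = a³·(1/6 − 1/(4j²π²)); cross terms ∫x·sin(jπx/a)·sin(lπx/a) dx = 0 for j + l even and −4jla²/(π²(j² − l²)²) for j + l odd, ∫x²·sin(jπx/a)·sin(lπx/a) dx = (−1)^(j+l)·4jla³/(π²(j² − l²)²); higher powers the same way via product-to-sum and parts.
Normalization: ∫|ψ|² dx = 4.2460.
⟨x⟩ = 2.2589 and ⟨x²⟩ = 6.5231.
(Δx)² = 6.5231 − (2.2589)² = 1.4205.

1.42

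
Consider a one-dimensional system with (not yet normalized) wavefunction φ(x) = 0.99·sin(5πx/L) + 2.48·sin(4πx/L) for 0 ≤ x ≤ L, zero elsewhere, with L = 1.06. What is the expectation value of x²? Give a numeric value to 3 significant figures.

0.216

⟨x²⟩ = ∫ x²·|φ|² dx / ∫|φ|² dx (integrals over the domain).
On 0 ≤ x ≤ L (j ≠ l): ∫sin²(jπx/L) dx = L/2, ∫sin(jπx/L)·sin(lπx/L) dx = 0; diagonal moments ∫x·sin²(jπx/L) dx = L²/4, ∫x²·sin²(jπx/L) dx = L³·(1/6 − 1/(4j²π²)); cross terms ∫x·sin(jπx/L)·sin(lπx/L) dx = 0 for j + l even and −4jlL²/(π²(j² − l²)²) for j + l odd, ∫x²·sin(jπx/L)·sin(lπx/L) dx = (−1)^(j+l)·4jlL³/(π²(j² − l²)²); higher powers the same way via product-to-sum and parts.
State is unnormalized: ∫|φ|² dx = 3.7792, and ∫φ*·x²·φ dx = 0.81740, so ⟨x²⟩ = 0.81740 / 3.7792.
⟨x²⟩ = 0.21629.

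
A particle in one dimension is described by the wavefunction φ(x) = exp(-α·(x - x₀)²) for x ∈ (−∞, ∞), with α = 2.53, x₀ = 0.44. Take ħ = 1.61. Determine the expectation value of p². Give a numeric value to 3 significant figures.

p² φ = −ħ² d²φ/dx²; ⟨p²⟩ = −ħ² ∫ φ*·φ'' dx / ∫|φ|² dx.
Gaussian moments (u = x − x₀): ∫u^(2j)·e^(−2αu²) du = (2j−1)!!/(4α)^j · √(π/(2α)), odd powers integrate to 0; here √(π/(2α)) = 0.78795. Derivatives: d/dx e^(−αu²) = −2αu·e^(−αu²), d²/dx² e^(−αu²) = (4α²u² − 2α)·e^(−αu²).
State is unnormalized: ∫|φ|² dx = 0.78795, and ∫φ*·(−ħ² φ'') dx = 5.1674, so ⟨p²⟩ = 5.1674 / 0.78795.
⟨p²⟩ = 6.5580.

6.56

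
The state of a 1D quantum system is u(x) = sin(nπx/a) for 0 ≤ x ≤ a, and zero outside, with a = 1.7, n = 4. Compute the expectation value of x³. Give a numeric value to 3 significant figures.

1.20

⟨x³⟩ = ∫ x³·|u|² dx / ∫|u|² dx (integrals over the domain).
With sin²θ = (1 − cos2θ)/2 on 0 ≤ x ≤ a: ∫sin²(nπx/a) dx = a/2, ∫x·sin²(nπx/a) dx = a²/4, ∫x²·sin²(nπx/a) dx = a³·(1/6 − 1/(4n²π²)); higher powers xᵏ the same way, integrating xᵏ·cos(2nπx/a) by parts.
State is unnormalized: ∫|u|² dx = 0.85000, and ∫u*·x³·u dx = 1.0242, so ⟨x³⟩ = 1.0242 / 0.85000.
⟨x³⟩ = 1.2049.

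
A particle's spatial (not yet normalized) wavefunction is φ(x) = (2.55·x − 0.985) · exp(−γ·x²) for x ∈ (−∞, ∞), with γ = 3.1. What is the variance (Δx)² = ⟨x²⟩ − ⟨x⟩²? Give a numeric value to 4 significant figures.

0.06377

Compute ⟨x⟩ and ⟨x²⟩ separately, then (Δx)² = ⟨x²⟩ − ⟨x⟩².
Expand each integrand as polynomial × e^(−2γx²) and use ∫x^(2j)·e^(−2γx²) dx = (2j−1)!!/(4γ)^j · √(π/(2γ)), odd powers → 0; here √(π/(2γ)) = 0.71183.
Normalization: ∫|φ|² dx = 1.0639.
⟨x⟩ = -0.27105 and ⟨x²⟩ = 0.13723.
(Δx)² = 0.13723 − (-0.27105)² = 0.063765.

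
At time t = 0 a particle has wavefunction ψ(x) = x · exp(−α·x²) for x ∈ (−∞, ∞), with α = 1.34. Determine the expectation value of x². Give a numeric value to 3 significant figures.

⟨x²⟩ = ∫ x²·|ψ|² dx / ∫|ψ|² dx (integrals over the domain).
Expand each integrand as polynomial × e^(−2αx²) and use ∫x^(2j)·e^(−2αx²) dx = (2j−1)!!/(4α)^j · √(π/(2α)), odd powers → 0; here √(π/(2α)) = 1.0827.
State is unnormalized: ∫|ψ|² dx = 0.20200, and ∫ψ*·x²·ψ dx = 0.11306, so ⟨x²⟩ = 0.11306 / 0.20200.
⟨x²⟩ = 0.55970.

0.560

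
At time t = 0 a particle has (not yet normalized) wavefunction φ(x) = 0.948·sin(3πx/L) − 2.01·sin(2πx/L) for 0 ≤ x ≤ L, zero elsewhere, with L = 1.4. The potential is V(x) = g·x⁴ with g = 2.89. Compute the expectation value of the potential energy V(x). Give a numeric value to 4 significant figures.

⟨V⟩ = ∫ V(x)·|φ|² dx / ∫|φ|² dx.
On 0 ≤ x ≤ L (j ≠ l): ∫sin²(jπx/L) dx = L/2, ∫sin(jπx/L)·sin(lπx/L) dx = 0; diagonal moments ∫x·sin²(jπx/L) dx = L²/4, ∫x²·sin²(jπx/L) dx = L³·(1/6 − 1/(4j²π²)); cross terms ∫x·sin(jπx/L)·sin(lπx/L) dx = 0 for j + l even and −4jlL²/(π²(j² − l²)²) for j + l odd, ∫x²·sin(jπx/L)·sin(lπx/L) dx = (−1)^(j+l)·4jlL³/(π²(j² − l²)²); higher powers the same way via product-to-sum and parts.
State is unnormalized: ∫|φ|² dx = 3.4572, and ∫φ*·V(x)·φ dx = 11.072, so ⟨V⟩ = 11.072 / 3.4572.
⟨V⟩ = 3.2026.

3.203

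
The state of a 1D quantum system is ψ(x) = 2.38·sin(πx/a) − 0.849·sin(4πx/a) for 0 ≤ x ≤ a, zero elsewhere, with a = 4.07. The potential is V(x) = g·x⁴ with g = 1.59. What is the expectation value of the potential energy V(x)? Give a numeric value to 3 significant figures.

⟨V⟩ = ∫ V(x)·|ψ|² dx / ∫|ψ|² dx.
On 0 ≤ x ≤ a (j ≠ l): ∫sin²(jπx/a) dx = a/2, ∫sin(jπx/a)·sin(lπx/a) dx = 0; diagonal moments ∫x·sin²(jπx/a) dx = a²/4, ∫x²·sin²(jπx/a) dx = a³·(1/6 − 1/(4j²π²)); cross terms ∫x·sin(jπx/a)·sin(lπx/a) dx = 0 for j + l even and −4jla²/(π²(j² − l²)²) for j + l odd, ∫x²·sin(jπx/a)·sin(lπx/a) dx = (−1)^(j+l)·4jla³/(π²(j² − l²)²); higher powers the same way via product-to-sum and parts.
State is unnormalized: ∫|ψ|² dx = 12.994, and ∫ψ*·V(x)·ψ dx = 791.60, so ⟨V⟩ = 791.60 / 12.994.
⟨V⟩ = 60.921.

60.9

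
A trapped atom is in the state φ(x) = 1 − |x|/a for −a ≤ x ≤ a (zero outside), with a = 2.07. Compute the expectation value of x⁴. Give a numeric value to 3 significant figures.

0.525

⟨x⁴⟩ = ∫ x⁴·|φ|² dx / ∫|φ|² dx (integrals over the domain).
φ is even, so ∫ over [−a, a] = 2∫₀ᵃ with φ = 1 − x/a there: ∫₀ᵃ (1 − x/a)² dx = a/3, ∫₀ᵃ x²(1 − x/a)² dx = a³/30, ∫₀ᵃ x⁴(1 − x/a)² dx = a⁵/105.
State is unnormalized: ∫|φ|² dx = 1.3800, and ∫φ*·x⁴·φ dx = 0.72392, so ⟨x⁴⟩ = 0.72392 / 1.3800.
⟨x⁴⟩ = 0.52458.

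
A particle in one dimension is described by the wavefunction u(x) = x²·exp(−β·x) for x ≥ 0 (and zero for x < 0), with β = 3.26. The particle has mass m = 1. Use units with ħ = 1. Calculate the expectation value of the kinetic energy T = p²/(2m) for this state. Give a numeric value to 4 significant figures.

1.771

T = −(ħ²/2m) d²/dx², so ⟨T⟩ = −(ħ²/2m) ∫ u*·u'' dx / ∫|u|² dx; with m = 1.
Differentiate x²·exp(−β·x) with the product rule; every integrand then reduces to terms xʲ·e^(−2βx) on [0, ∞), with ∫₀^∞ xʲ·e^(−2βx) dx = j!/(2β)^(j+1).
State is unnormalized: ∫|u|² dx = 0.0020369, and ∫u*·(−ħ²/2m · u'') dx = 0.0036079, so ⟨T⟩ = 0.0036079 / 0.0020369.
⟨T⟩ = 1.7713.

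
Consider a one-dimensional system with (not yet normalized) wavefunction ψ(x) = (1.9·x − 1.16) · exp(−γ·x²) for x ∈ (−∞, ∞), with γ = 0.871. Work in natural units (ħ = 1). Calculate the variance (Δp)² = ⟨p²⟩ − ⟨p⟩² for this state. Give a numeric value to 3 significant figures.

Compute ⟨p⟩ and ⟨p²⟩ separately; (Δp)² = ⟨p²⟩ − ⟨p⟩².
Expand each integrand as polynomial × e^(−2γx²) and use ∫x^(2j)·e^(−2γx²) dx = (2j−1)!!/(4γ)^j · √(π/(2γ)), odd powers → 0; here √(π/(2γ)) = 1.3429. Differentiate with the product rule, d/dx e^(−γx²) = −2γx·e^(−γx²).
Normalization: ∫|ψ|² dx = 3.1985.
⟨p⟩ = 0.0000 and ⟨p²⟩ = 1.6288.
(Δp)² = 1.6288 − (0.0000)² = 1.6288.

1.63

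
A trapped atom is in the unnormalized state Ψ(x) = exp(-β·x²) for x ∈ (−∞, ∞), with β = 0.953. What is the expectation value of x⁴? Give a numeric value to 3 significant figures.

⟨x⁴⟩ = ∫ x⁴·|Ψ|² dx / ∫|Ψ|² dx (integrals over the domain).
Gaussian moments: ∫x^(2j)·e^(−2βx²) dx = (2j−1)!!/(4β)^j · √(π/(2β)), odd powers integrate to 0; here √(π/(2β)) = 1.2838.
State is unnormalized: ∫|Ψ|² dx = 1.2838, and ∫Ψ*·x⁴·Ψ dx = 0.26505, so ⟨x⁴⟩ = 0.26505 / 1.2838.
⟨x⁴⟩ = 0.20645.

0.206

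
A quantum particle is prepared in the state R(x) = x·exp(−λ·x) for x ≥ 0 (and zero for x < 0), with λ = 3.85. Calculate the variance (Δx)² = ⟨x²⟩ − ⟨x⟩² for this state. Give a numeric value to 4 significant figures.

Compute ⟨x⟩ and ⟨x²⟩ separately, then (Δx)² = ⟨x²⟩ − ⟨x⟩².
Every integrand reduces to terms xʲ·e^(−2λx) on [0, ∞); use ∫₀^∞ xʲ·e^(−2λx) dx = j!/(2λ)^(j+1).
Normalization: ∫|R|² dx = 0.0043808.
⟨x⟩ = 0.38961 and ⟨x²⟩ = 0.20240.
(Δx)² = 0.20240 − (0.38961)² = 0.050599.

0.05060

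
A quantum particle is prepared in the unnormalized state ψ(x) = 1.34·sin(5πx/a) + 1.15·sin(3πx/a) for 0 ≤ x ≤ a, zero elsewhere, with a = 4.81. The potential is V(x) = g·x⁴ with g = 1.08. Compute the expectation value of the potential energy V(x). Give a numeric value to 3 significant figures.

157.

⟨V⟩ = ∫ V(x)·|ψ|² dx / ∫|ψ|² dx.
On 0 ≤ x ≤ a (j ≠ l): ∫sin²(jπx/a) dx = a/2, ∫sin(jπx/a)·sin(lπx/a) dx = 0; diagonal moments ∫x·sin²(jπx/a) dx = a²/4, ∫x²·sin²(jπx/a) dx = a³·(1/6 − 1/(4j²π²)); cross terms ∫x·sin(jπx/a)·sin(lπx/a) dx = 0 for j + l even and −4jla²/(π²(j² − l²)²) for j + l odd, ∫x²·sin(jπx/a)·sin(lπx/a) dx = (−1)^(j+l)·4jla³/(π²(j² − l²)²); higher powers the same way via product-to-sum and parts.
State is unnormalized: ∫|ψ|² dx = 7.4990, and ∫ψ*·V(x)·ψ dx = 1177.9, so ⟨V⟩ = 1177.9 / 7.4990.
⟨V⟩ = 157.08.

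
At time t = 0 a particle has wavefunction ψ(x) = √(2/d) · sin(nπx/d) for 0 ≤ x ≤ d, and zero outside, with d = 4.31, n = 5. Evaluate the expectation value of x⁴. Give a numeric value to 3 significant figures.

67.6

⟨x⁴⟩ = ∫ x⁴·|ψ|² dx (integrals over the domain).
With sin²θ = (1 − cos2θ)/2 on 0 ≤ x ≤ d: ∫sin²(nπx/d) dx = d/2, ∫x·sin²(nπx/d) dx = d²/4, ∫x²·sin²(nπx/d) dx = d³·(1/6 − 1/(4n²π²)); higher powers xᵏ the same way, integrating xᵏ·cos(2nπx/d) by parts.
⟨x⁴⟩ = 67.624.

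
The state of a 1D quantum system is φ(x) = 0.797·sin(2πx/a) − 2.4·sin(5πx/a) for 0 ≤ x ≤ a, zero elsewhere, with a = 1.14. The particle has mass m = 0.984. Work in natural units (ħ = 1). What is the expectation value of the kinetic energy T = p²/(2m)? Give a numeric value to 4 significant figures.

T = −(ħ²/2m) d²/dx², so ⟨T⟩ = −(ħ²/2m) ∫ φ*·φ'' dx / ∫|φ|² dx; with m = 0.984.
d²/dx² sin(jπx/a) = −(jπ/a)²·sin(jπx/a); on 0 ≤ x ≤ a, ∫sin²(jπx/a) dx = a/2 and ∫sin(jπx/a)·sin(lπx/a) dx = 0 for j ≠ l, so only diagonal terms survive in ∫|φ|² and ∫φ·φ″; ∫φ·φ′ dx = [φ²/2] between the walls = 0.
State is unnormalized: ∫|φ|² dx = 3.6453, and ∫φ*·(−ħ²/2m · φ'') dx = 322.33, so ⟨T⟩ = 322.33 / 3.6453.
⟨T⟩ = 88.424.

88.42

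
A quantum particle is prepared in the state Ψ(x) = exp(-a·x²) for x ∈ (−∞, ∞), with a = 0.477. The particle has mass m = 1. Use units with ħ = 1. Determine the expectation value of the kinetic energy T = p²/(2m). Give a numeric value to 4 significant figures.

0.2385

T = −(ħ²/2m) d²/dx², so ⟨T⟩ = −(ħ²/2m) ∫ Ψ*·Ψ'' dx / ∫|Ψ|² dx; with m = 1.
Gaussian moments: ∫x^(2j)·e^(−2ax²) dx = (2j−1)!!/(4a)^j · √(π/(2a)), odd powers integrate to 0; here √(π/(2a)) = 1.8147. Derivatives: d/dx e^(−ax²) = −2ax·e^(−ax²), d²/dx² e^(−ax²) = (4a²x² − 2a)·e^(−ax²).
State is unnormalized: ∫|Ψ|² dx = 1.8147, and ∫Ψ*·(−ħ²/2m · Ψ'') dx = 0.43280, so ⟨T⟩ = 0.43280 / 1.8147.
⟨T⟩ = 0.23850.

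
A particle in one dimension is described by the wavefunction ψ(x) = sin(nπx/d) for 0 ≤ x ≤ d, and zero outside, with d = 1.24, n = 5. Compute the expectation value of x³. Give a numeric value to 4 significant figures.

0.4709

⟨x³⟩ = ∫ x³·|ψ|² dx / ∫|ψ|² dx (integrals over the domain).
With sin²θ = (1 − cos2θ)/2 on 0 ≤ x ≤ d: ∫sin²(nπx/d) dx = d/2, ∫x·sin²(nπx/d) dx = d²/4, ∫x²·sin²(nπx/d) dx = d³·(1/6 − 1/(4n²π²)); higher powers xᵏ the same way, integrating xᵏ·cos(2nπx/d) by parts.
State is unnormalized: ∫|ψ|² dx = 0.62000, and ∫ψ*·x³·ψ dx = 0.29193, so ⟨x³⟩ = 0.29193 / 0.62000.
⟨x³⟩ = 0.47086.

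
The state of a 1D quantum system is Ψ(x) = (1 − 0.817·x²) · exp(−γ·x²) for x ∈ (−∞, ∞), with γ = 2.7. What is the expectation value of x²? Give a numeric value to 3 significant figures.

0.0676

⟨x²⟩ = ∫ x²·|Ψ|² dx / ∫|Ψ|² dx (integrals over the domain).
Expand each integrand as polynomial × e^(−2γx²) and use ∫x^(2j)·e^(−2γx²) dx = (2j−1)!!/(4γ)^j · √(π/(2γ)), odd powers → 0; here √(π/(2γ)) = 0.76274.
State is unnormalized: ∫|Ψ|² dx = 0.66044, and ∫Ψ*·x²·Ψ dx = 0.044631, so ⟨x²⟩ = 0.044631 / 0.66044.
⟨x²⟩ = 0.067578.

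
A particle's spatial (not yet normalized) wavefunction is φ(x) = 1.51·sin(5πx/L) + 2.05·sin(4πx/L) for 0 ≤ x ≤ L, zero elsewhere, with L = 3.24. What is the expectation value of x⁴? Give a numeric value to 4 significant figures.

⟨x⁴⟩ = ∫ x⁴·|φ|² dx / ∫|φ|² dx (integrals over the domain).
On 0 ≤ x ≤ L (j ≠ l): ∫sin²(jπx/L) dx = L/2, ∫sin(jπx/L)·sin(lπx/L) dx = 0; diagonal moments ∫x·sin²(jπx/L) dx = L²/4, ∫x²·sin²(jπx/L) dx = L³·(1/6 − 1/(4j²π²)); cross terms ∫x·sin(jπx/L)·sin(lπx/L) dx = 0 for j + l even and −4jlL²/(π²(j² − l²)²) for j + l odd, ∫x²·sin(jπx/L)·sin(lπx/L) dx = (−1)^(j+l)·4jlL³/(π²(j² − l²)²); higher powers the same way via product-to-sum and parts.
State is unnormalized: ∫|φ|² dx = 10.502, and ∫φ*·x⁴·φ dx = 54.979, so ⟨x⁴⟩ = 54.979 / 10.502.
⟨x⁴⟩ = 5.2351.

5.235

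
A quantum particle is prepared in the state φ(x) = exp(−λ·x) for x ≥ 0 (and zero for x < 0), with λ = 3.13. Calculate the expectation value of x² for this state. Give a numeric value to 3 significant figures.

0.0510

⟨x²⟩ = ∫ x²·|φ|² dx / ∫|φ|² dx (integrals over the domain).
Every integrand reduces to terms xʲ·e^(−2λx) on [0, ∞); use ∫₀^∞ xʲ·e^(−2λx) dx = j!/(2λ)^(j+1).
State is unnormalized: ∫|φ|² dx = 0.15974, and ∫φ*·x²·φ dx = 0.0081528, so ⟨x²⟩ = 0.0081528 / 0.15974.
⟨x²⟩ = 0.051037.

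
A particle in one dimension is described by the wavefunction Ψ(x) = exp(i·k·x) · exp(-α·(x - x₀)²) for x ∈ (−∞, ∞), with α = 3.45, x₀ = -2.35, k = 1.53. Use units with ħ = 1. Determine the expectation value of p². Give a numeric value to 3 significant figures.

p² Ψ = −ħ² d²Ψ/dx²; ⟨p²⟩ = −ħ² ∫ Ψ*·Ψ'' dx / ∫|Ψ|² dx.
Gaussian moments (u = x − x₀): ∫u^(2j)·e^(−2αu²) du = (2j−1)!!/(4α)^j · √(π/(2α)), odd powers integrate to 0; here √(π/(2α)) = 0.67476. Derivatives: Ψ′ = (ik − 2αu)·Ψ, Ψ″ = ((ik − 2αu)² − 2α)·Ψ; the odd-in-u pieces drop out.
State is unnormalized: ∫|Ψ|² dx = 0.67476, and ∫Ψ*·(−ħ² Ψ'') dx = 3.9075, so ⟨p²⟩ = 3.9075 / 0.67476.
⟨p²⟩ = 5.7909.

5.79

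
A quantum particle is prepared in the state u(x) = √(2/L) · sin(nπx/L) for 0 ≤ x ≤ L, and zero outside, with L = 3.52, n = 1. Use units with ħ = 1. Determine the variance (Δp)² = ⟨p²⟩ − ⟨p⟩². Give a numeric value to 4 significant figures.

0.7966

Compute ⟨p⟩ and ⟨p²⟩ separately; (Δp)² = ⟨p²⟩ − ⟨p⟩².
d/dx sin(nπx/L) = (nπ/L)·cos(nπx/L) and d²/dx² sin(nπx/L) = −(nπ/L)²·sin(nπx/L); on 0 ≤ x ≤ L, ∫sin²(nπx/L) dx = L/2 and ∫sin(nπx/L)·cos(nπx/L) dx = 0.
⟨p⟩ = 0.0000 and ⟨p²⟩ = 0.79655.
(Δp)² = 0.79655 − (0.0000)² = 0.79655.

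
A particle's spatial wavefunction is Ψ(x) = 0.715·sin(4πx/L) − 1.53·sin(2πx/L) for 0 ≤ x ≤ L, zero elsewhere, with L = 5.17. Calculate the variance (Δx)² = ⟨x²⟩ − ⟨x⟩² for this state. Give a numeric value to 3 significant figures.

1.01

Compute ⟨x⟩ and ⟨x²⟩ separately, then (Δx)² = ⟨x²⟩ − ⟨x⟩².
On 0 ≤ x ≤ L (j ≠ l): ∫sin²(jπx/L) dx = L/2, ∫sin(jπx/L)·sin(lπx/L) dx = 0; diagonal moments ∫x·sin²(jπx/L) dx = L²/4, ∫x²·sin²(jπx/L) dx = L³·(1/6 − 1/(4j²π²)); cross terms ∫x·sin(jπx/L)·sin(lπx/L) dx = 0 for j + l even and −4jlL²/(π²(j² − l²)²) for j + l odd, ∫x²·sin(jπx/L)·sin(lπx/L) dx = (−1)^(j+l)·4jlL³/(π²(j² − l²)²); higher powers the same way via product-to-sum and parts.
Normalization: ∫|Ψ|² dx = 7.3727.
⟨x⟩ = 2.5850 and ⟨x²⟩ = 7.6933.
(Δx)² = 7.6933 − (2.5850)² = 1.0111.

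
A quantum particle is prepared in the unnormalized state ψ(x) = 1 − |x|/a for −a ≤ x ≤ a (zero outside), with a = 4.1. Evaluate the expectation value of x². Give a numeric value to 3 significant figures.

⟨x²⟩ = ∫ x²·|ψ|² dx / ∫|ψ|² dx (integrals over the domain).
ψ is even, so ∫ over [−a, a] = 2∫₀ᵃ with ψ = 1 − x/a there: ∫₀ᵃ (1 − x/a)² dx = a/3, ∫₀ᵃ x²(1 − x/a)² dx = a³/30, ∫₀ᵃ x⁴(1 − x/a)² dx = a⁵/105.
State is unnormalized: ∫|ψ|² dx = 2.7333, and ∫ψ*·x²·ψ dx = 4.5947, so ⟨x²⟩ = 4.5947 / 2.7333.
⟨x²⟩ = 1.6810.

1.68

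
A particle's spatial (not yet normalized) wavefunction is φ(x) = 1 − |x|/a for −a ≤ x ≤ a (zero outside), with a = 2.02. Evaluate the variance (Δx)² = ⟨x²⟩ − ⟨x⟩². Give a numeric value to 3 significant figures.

Compute ⟨x⟩ and ⟨x²⟩ separately, then (Δx)² = ⟨x²⟩ − ⟨x⟩².
φ is even, so ∫ over [−a, a] = 2∫₀ᵃ with φ = 1 − x/a there: ∫₀ᵃ (1 − x/a)² dx = a/3, ∫₀ᵃ x²(1 − x/a)² dx = a³/30, ∫₀ᵃ x⁴(1 − x/a)² dx = a⁵/105.
Normalization: ∫|φ|² dx = 1.3467.
⟨x⟩ = 0.0000 and ⟨x²⟩ = 0.40804.
(Δx)² = 0.40804 − (0.0000)² = 0.40804.

0.408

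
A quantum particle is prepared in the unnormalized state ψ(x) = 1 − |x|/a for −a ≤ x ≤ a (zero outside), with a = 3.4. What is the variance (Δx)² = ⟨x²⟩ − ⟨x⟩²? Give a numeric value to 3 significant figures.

1.16

Compute ⟨x⟩ and ⟨x²⟩ separately, then (Δx)² = ⟨x²⟩ − ⟨x⟩².
ψ is even, so ∫ over [−a, a] = 2∫₀ᵃ with ψ = 1 − x/a there: ∫₀ᵃ (1 − x/a)² dx = a/3, ∫₀ᵃ x²(1 − x/a)² dx = a³/30, ∫₀ᵃ x⁴(1 − x/a)² dx = a⁵/105.
Normalization: ∫|ψ|² dx = 2.2667.
⟨x⟩ = 0.0000 and ⟨x²⟩ = 1.1560.
(Δx)² = 1.1560 − (0.0000)² = 1.1560.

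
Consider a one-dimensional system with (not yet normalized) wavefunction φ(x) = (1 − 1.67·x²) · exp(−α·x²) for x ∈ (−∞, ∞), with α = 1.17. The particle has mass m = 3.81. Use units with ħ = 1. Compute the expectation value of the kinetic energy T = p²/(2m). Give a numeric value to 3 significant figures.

T = −(ħ²/2m) d²/dx², so ⟨T⟩ = −(ħ²/2m) ∫ φ*·φ'' dx / ∫|φ|² dx; with m = 3.81.
Expand each integrand as polynomial × e^(−2αx²) and use ∫x^(2j)·e^(−2αx²) dx = (2j−1)!!/(4α)^j · √(π/(2α)), odd powers → 0; here √(π/(2α)) = 1.1587. Differentiate with the product rule, d/dx e^(−αx²) = −2αx·e^(−αx²).
State is unnormalized: ∫|φ|² dx = 0.77438, and ∫φ*·(−ħ²/2m · φ'') dx = 0.46345, so ⟨T⟩ = 0.46345 / 0.77438.
⟨T⟩ = 0.59848.

0.598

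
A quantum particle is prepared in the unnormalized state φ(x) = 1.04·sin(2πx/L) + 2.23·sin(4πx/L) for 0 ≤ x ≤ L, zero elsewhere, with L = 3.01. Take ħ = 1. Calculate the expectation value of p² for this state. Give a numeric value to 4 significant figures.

p² φ = −ħ² d²φ/dx²; ⟨p²⟩ = −ħ² ∫ φ*·φ'' dx / ∫|φ|² dx.
d²/dx² sin(jπx/L) = −(jπ/L)²·sin(jπx/L); on 0 ≤ x ≤ L, ∫sin²(jπx/L) dx = L/2 and ∫sin(jπx/L)·sin(lπx/L) dx = 0 for j ≠ l, so only diagonal terms survive in ∫|φ|² and ∫φ·φ″; ∫φ·φ′ dx = [φ²/2] between the walls = 0.
State is unnormalized: ∫|φ|² dx = 9.1120, and ∫φ*·(−ħ² φ'') dx = 137.54, so ⟨p²⟩ = 137.54 / 9.1120.
⟨p²⟩ = 15.094.

15.09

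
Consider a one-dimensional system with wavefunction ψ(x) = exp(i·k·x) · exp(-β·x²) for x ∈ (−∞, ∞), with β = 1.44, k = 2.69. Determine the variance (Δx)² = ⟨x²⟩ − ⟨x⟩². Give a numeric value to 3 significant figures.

0.174

Compute ⟨x⟩ and ⟨x²⟩ separately, then (Δx)² = ⟨x²⟩ − ⟨x⟩².
Gaussian moments: ∫x^(2j)·e^(−2βx²) dx = (2j−1)!!/(4β)^j · √(π/(2β)), odd powers integrate to 0; here √(π/(2β)) = 1.0444.
Normalization: ∫|ψ|² dx = 1.0444.
⟨x⟩ = 0.0000 and ⟨x²⟩ = 0.17361.
(Δx)² = 0.17361 − (0.0000)² = 0.17361.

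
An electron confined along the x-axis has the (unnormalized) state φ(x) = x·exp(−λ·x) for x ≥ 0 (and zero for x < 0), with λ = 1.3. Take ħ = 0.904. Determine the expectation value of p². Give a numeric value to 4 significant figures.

1.381

p² φ = −ħ² d²φ/dx²; ⟨p²⟩ = −ħ² ∫ φ*·φ'' dx / ∫|φ|² dx.
Differentiate x·exp(−λ·x) with the product rule; every integrand then reduces to terms xʲ·e^(−2λx) on [0, ∞), with ∫₀^∞ xʲ·e^(−2λx) dx = j!/(2λ)^(j+1).
State is unnormalized: ∫|φ|² dx = 0.11379, and ∫φ*·(−ħ² φ'') dx = 0.15716, so ⟨p²⟩ = 0.15716 / 0.11379.
⟨p²⟩ = 1.3811.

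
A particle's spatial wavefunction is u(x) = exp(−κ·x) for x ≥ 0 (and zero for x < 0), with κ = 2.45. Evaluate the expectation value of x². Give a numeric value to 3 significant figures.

⟨x²⟩ = ∫ x²·|u|² dx / ∫|u|² dx (integrals over the domain).
Every integrand reduces to terms xʲ·e^(−2κx) on [0, ∞); use ∫₀^∞ xʲ·e^(−2κx) dx = j!/(2κ)^(j+1).
State is unnormalized: ∫|u|² dx = 0.20408, and ∫u*·x²·u dx = 0.017000, so ⟨x²⟩ = 0.017000 / 0.20408.
⟨x²⟩ = 0.083299.

0.0833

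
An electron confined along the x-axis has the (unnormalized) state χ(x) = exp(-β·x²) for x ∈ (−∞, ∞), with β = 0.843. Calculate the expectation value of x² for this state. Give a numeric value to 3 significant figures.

⟨x²⟩ = ∫ x²·|χ|² dx / ∫|χ|² dx (integrals over the domain).
Gaussian moments: ∫x^(2j)·e^(−2βx²) dx = (2j−1)!!/(4β)^j · √(π/(2β)), odd powers integrate to 0; here √(π/(2β)) = 1.3650.
State is unnormalized: ∫|χ|² dx = 1.3650, and ∫χ*·x²·χ dx = 0.40482, so ⟨x²⟩ = 0.40482 / 1.3650.
⟨x²⟩ = 0.29656.

0.297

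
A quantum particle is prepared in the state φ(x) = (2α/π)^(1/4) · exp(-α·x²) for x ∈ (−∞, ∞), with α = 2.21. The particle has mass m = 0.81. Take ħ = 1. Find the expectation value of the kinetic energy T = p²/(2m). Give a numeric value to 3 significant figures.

T = −(ħ²/2m) d²/dx², so ⟨T⟩ = −(ħ²/2m) ∫ φ*·φ'' dx; with m = 0.81.
Gaussian moments: ∫x^(2j)·e^(−2αx²) dx = (2j−1)!!/(4α)^j · √(π/(2α)), odd powers integrate to 0; here √(π/(2α)) = 0.84307. Derivatives: d/dx e^(−αx²) = −2αx·e^(−αx²), d²/dx² e^(−αx²) = (4α²x² − 2α)·e^(−αx²).
⟨T⟩ = 1.3642.

1.36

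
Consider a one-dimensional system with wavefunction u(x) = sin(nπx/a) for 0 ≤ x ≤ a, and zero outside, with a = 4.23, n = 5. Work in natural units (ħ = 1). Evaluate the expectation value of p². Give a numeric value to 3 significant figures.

p² u = −ħ² d²u/dx²; ⟨p²⟩ = −ħ² ∫ u*·u'' dx / ∫|u|² dx.
d/dx sin(nπx/a) = (nπ/a)·cos(nπx/a) and d²/dx² sin(nπx/a) = −(nπ/a)²·sin(nπx/a); on 0 ≤ x ≤ a, ∫sin²(nπx/a) dx = a/2 and ∫sin(nπx/a)·cos(nπx/a) dx = 0.
State is unnormalized: ∫|u|² dx = 2.1150, and ∫u*·(−ħ² u'') dx = 29.165, so ⟨p²⟩ = 29.165 / 2.1150.
⟨p²⟩ = 13.790.

13.8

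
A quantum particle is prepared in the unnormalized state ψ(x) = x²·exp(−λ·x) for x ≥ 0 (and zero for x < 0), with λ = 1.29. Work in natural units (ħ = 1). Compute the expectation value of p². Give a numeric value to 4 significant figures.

p² ψ = −ħ² d²ψ/dx²; ⟨p²⟩ = −ħ² ∫ ψ*·ψ'' dx / ∫|ψ|² dx.
Differentiate x²·exp(−λ·x) with the product rule; every integrand then reduces to terms xʲ·e^(−2λx) on [0, ∞), with ∫₀^∞ xʲ·e^(−2λx) dx = j!/(2λ)^(j+1).
State is unnormalized: ∫|ψ|² dx = 0.20995, and ∫ψ*·(−ħ² ψ'') dx = 0.11646, so ⟨p²⟩ = 0.11646 / 0.20995.
⟨p²⟩ = 0.55470.

0.5547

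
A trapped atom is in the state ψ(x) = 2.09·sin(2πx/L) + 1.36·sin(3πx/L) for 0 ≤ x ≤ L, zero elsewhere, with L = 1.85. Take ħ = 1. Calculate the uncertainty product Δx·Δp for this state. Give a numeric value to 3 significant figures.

1.49

Δx = √(⟨x²⟩−⟨x⟩²), Δp = √(⟨p²⟩−⟨p⟩²).
On 0 ≤ x ≤ L (j ≠ l): ∫sin²(jπx/L) dx = L/2, ∫sin(jπx/L)·sin(lπx/L) dx = 0; diagonal moments ∫x·sin²(jπx/L) dx = L²/4, ∫x²·sin²(jπx/L) dx = L³·(1/6 − 1/(4j²π²)); cross terms ∫x·sin(jπx/L)·sin(lπx/L) dx = 0 for j + l even and −4jlL²/(π²(j² − l²)²) for j + l odd, ∫x²·sin(jπx/L)·sin(lπx/L) dx = (−1)^(j+l)·4jlL³/(π²(j² − l²)²); higher powers the same way via product-to-sum and parts. d²/dx² sin(jπx/L) = −(jπ/L)²·sin(jπx/L); on 0 ≤ x ≤ L, ∫sin²(jπx/L) dx = L/2 and ∫sin(jπx/L)·sin(lπx/L) dx = 0 for j ≠ l, so only diagonal terms survive in ∫|ψ|² and ∫ψ·ψ″; ∫ψ·ψ′ dx = [ψ²/2] between the walls = 0.
Normalization: ∫|ψ|² dx = 5.7514.
⟨x⟩ = 0.59595, ⟨x²⟩ = 0.49591 ⇒ Δx = 0.37517.
⟨p⟩ = 0.0000, ⟨p²⟩ = 15.824 ⇒ Δp = 3.9780.
Δx·Δp = 1.4924.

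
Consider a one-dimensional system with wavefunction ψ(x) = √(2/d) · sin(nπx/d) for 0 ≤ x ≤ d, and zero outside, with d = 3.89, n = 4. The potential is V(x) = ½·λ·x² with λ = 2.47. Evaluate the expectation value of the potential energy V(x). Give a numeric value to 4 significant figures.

⟨V⟩ = ∫ V(x)·|ψ|² dx.
With sin²θ = (1 − cos2θ)/2 on 0 ≤ x ≤ d: ∫sin²(nπx/d) dx = d/2, ∫x·sin²(nπx/d) dx = d²/4, ∫x²·sin²(nπx/d) dx = d³·(1/6 − 1/(4n²π²)); higher powers xᵏ the same way, integrating xᵏ·cos(2nπx/d) by parts.
⟨V⟩ = 6.1702.

6.170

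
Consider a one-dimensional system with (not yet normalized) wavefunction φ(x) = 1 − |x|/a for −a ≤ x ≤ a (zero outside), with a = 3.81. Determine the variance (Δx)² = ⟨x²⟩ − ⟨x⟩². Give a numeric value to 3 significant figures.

1.45

Compute ⟨x⟩ and ⟨x²⟩ separately, then (Δx)² = ⟨x²⟩ − ⟨x⟩².
φ is even, so ∫ over [−a, a] = 2∫₀ᵃ with φ = 1 − x/a there: ∫₀ᵃ (1 − x/a)² dx = a/3, ∫₀ᵃ x²(1 − x/a)² dx = a³/30, ∫₀ᵃ x⁴(1 − x/a)² dx = a⁵/105.
Normalization: ∫|φ|² dx = 2.5400.
⟨x⟩ = 0.0000 and ⟨x²⟩ = 1.4516.
(Δx)² = 1.4516 − (0.0000)² = 1.4516.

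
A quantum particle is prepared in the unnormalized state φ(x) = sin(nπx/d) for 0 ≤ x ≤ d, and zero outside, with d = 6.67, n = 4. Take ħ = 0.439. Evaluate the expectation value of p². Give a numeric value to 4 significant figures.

p² φ = −ħ² d²φ/dx²; ⟨p²⟩ = −ħ² ∫ φ*·φ'' dx / ∫|φ|² dx.
d/dx sin(nπx/d) = (nπ/d)·cos(nπx/d) and d²/dx² sin(nπx/d) = −(nπ/d)²·sin(nπx/d); on 0 ≤ x ≤ d, ∫sin²(nπx/d) dx = d/2 and ∫sin(nπx/d)·cos(nπx/d) dx = 0.
State is unnormalized: ∫|φ|² dx = 3.3350, and ∫φ*·(−ħ² φ'') dx = 2.2814, so ⟨p²⟩ = 2.2814 / 3.3350.
⟨p²⟩ = 0.68406.

0.6841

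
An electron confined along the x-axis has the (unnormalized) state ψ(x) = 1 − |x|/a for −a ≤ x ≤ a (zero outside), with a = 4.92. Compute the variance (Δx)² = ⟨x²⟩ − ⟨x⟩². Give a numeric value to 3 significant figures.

2.42

Compute ⟨x⟩ and ⟨x²⟩ separately, then (Δx)² = ⟨x²⟩ − ⟨x⟩².
ψ is even, so ∫ over [−a, a] = 2∫₀ᵃ with ψ = 1 − x/a there: ∫₀ᵃ (1 − x/a)² dx = a/3, ∫₀ᵃ x²(1 − x/a)² dx = a³/30, ∫₀ᵃ x⁴(1 − x/a)² dx = a⁵/105.
Normalization: ∫|ψ|² dx = 3.2800.
⟨x⟩ = 0.0000 and ⟨x²⟩ = 2.4206.
(Δx)² = 2.4206 − (0.0000)² = 2.4206.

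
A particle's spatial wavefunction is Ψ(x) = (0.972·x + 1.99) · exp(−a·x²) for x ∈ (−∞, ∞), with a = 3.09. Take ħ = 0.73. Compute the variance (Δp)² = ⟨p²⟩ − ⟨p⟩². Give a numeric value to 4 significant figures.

Compute ⟨p⟩ and ⟨p²⟩ separately; (Δp)² = ⟨p²⟩ − ⟨p⟩².
Expand each integrand as polynomial × e^(−2ax²) and use ∫x^(2j)·e^(−2ax²) dx = (2j−1)!!/(4a)^j · √(π/(2a)), odd powers → 0; here √(π/(2a)) = 0.71299. Differentiate with the product rule, d/dx e^(−ax²) = −2ax·e^(−ax²).
Normalization: ∫|Ψ|² dx = 2.8780.
⟨p⟩ = 0.0000 and ⟨p²⟩ = 1.7090.
(Δp)² = 1.7090 − (0.0000)² = 1.7090.

1.709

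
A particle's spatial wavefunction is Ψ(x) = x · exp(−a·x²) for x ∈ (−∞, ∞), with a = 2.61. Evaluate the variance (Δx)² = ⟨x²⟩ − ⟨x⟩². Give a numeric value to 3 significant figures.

Compute ⟨x⟩ and ⟨x²⟩ separately, then (Δx)² = ⟨x²⟩ − ⟨x⟩².
Expand each integrand as polynomial × e^(−2ax²) and use ∫x^(2j)·e^(−2ax²) dx = (2j−1)!!/(4a)^j · √(π/(2a)), odd powers → 0; here √(π/(2a)) = 0.77578.
Normalization: ∫|Ψ|² dx = 0.074309.
⟨x⟩ = 0.0000 and ⟨x²⟩ = 0.28736.
(Δx)² = 0.28736 − (0.0000)² = 0.28736.

0.287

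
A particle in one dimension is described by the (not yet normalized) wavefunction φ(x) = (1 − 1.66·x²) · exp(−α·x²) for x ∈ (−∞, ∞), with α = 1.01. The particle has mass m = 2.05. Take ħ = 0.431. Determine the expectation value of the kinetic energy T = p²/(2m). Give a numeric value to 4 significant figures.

T = −(ħ²/2m) d²/dx², so ⟨T⟩ = −(ħ²/2m) ∫ φ*·φ'' dx / ∫|φ|² dx; with m = 2.05.
Expand each integrand as polynomial × e^(−2αx²) and use ∫x^(2j)·e^(−2αx²) dx = (2j−1)!!/(4α)^j · √(π/(2α)), odd powers → 0; here √(π/(2α)) = 1.2471. Differentiate with the product rule, d/dx e^(−αx²) = −2αx·e^(−αx²).
State is unnormalized: ∫|φ|² dx = 0.85390, and ∫φ*·(−ħ²/2m · φ'') dx = 0.17141, so ⟨T⟩ = 0.17141 / 0.85390.
⟨T⟩ = 0.20074.

0.2007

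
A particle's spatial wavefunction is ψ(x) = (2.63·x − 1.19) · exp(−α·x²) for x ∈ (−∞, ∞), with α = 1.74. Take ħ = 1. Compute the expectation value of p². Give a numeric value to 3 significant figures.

p² ψ = −ħ² d²ψ/dx²; ⟨p²⟩ = −ħ² ∫ ψ*·ψ'' dx / ∫|ψ|² dx.
Expand each integrand as polynomial × e^(−2αx²) and use ∫x^(2j)·e^(−2αx²) dx = (2j−1)!!/(4α)^j · √(π/(2α)), odd powers → 0; here √(π/(2α)) = 0.95013. Differentiate with the product rule, d/dx e^(−αx²) = −2αx·e^(−αx²).
State is unnormalized: ∫|ψ|² dx = 2.2897, and ∫ψ*·(−ħ² ψ'') dx = 7.2701, so ⟨p²⟩ = 7.2701 / 2.2897.
⟨p²⟩ = 3.1751.

3.18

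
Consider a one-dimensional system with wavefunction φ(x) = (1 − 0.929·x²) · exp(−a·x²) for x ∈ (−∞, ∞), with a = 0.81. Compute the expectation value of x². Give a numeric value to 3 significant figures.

0.235

⟨x²⟩ = ∫ x²·|φ|² dx / ∫|φ|² dx (integrals over the domain).
Expand each integrand as polynomial × e^(−2ax²) and use ∫x^(2j)·e^(−2ax²) dx = (2j−1)!!/(4a)^j · √(π/(2a)), odd powers → 0; here √(π/(2a)) = 1.3926.
State is unnormalized: ∫|φ|² dx = 0.93745, and ∫φ*·x²·φ dx = 0.22042, so ⟨x²⟩ = 0.22042 / 0.93745.
⟨x²⟩ = 0.23512.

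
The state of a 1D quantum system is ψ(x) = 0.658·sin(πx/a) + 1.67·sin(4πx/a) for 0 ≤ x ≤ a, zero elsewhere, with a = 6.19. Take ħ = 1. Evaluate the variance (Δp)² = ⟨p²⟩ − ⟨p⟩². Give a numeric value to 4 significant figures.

3.602

Compute ⟨p⟩ and ⟨p²⟩ separately; (Δp)² = ⟨p²⟩ − ⟨p⟩².
d²/dx² sin(jπx/a) = −(jπ/a)²·sin(jπx/a); on 0 ≤ x ≤ a, ∫sin²(jπx/a) dx = a/2 and ∫sin(jπx/a)·sin(lπx/a) dx = 0 for j ≠ l, so only diagonal terms survive in ∫|ψ|² and ∫ψ·ψ″; ∫ψ·ψ′ dx = [ψ²/2] between the walls = 0.
Normalization: ∫|ψ|² dx = 9.9717.
⟨p⟩ = 0.0000 and ⟨p²⟩ = 3.6021.
(Δp)² = 3.6021 − (0.0000)² = 3.6021.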